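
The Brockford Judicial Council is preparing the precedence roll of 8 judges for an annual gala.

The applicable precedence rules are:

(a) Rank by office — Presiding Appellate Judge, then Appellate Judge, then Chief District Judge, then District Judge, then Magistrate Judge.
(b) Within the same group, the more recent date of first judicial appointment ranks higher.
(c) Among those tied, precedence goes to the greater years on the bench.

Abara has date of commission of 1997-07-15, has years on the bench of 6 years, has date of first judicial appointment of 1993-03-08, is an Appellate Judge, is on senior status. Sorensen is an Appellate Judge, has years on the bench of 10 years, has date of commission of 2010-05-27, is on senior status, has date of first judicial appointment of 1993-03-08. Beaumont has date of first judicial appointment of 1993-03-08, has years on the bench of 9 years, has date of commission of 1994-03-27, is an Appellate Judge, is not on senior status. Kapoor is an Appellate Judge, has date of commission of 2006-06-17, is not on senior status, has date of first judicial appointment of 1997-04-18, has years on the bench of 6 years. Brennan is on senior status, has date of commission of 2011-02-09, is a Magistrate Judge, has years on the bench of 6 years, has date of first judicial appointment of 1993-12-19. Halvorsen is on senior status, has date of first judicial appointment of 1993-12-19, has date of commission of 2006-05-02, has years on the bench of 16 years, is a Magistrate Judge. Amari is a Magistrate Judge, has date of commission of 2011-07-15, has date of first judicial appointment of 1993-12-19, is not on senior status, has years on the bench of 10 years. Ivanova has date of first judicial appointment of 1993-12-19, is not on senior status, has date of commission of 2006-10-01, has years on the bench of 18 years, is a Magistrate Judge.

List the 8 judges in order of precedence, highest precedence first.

Kapoor, Sorensen, Beaumont, Abara, Ivanova, Halvorsen, Amari, Brennan

By office: Kapoor, Sorensen, Beaumont and Abara (Appellate Judge); then Ivanova, Halvorsen, Amari and Brennan (Magistrate Judge).
Among Kapoor, Sorensen, Beaumont and Abara, by date of first judicial appointment (later first): Kapoor (1997-04-18) before Sorensen, Beaumont and Abara (1993-03-08).
Among Sorensen, Beaumont and Abara, by years on the bench (higher first): Sorensen (10 years) before Beaumont (9 years) before Abara (6 years).
Ivanova, Halvorsen, Amari and Brennan all have date of first judicial appointment 1993-12-19, so the next rule applies.
Among Ivanova, Halvorsen, Amari and Brennan, by years on the bench (higher first): Ivanova (18 years) before Halvorsen (16 years) before Amari (10 years) before Brennan (6 years).
Full order: Kapoor, Sorensen, Beaumont, Abara, Ivanova, Halvorsen, Amari, Brennan.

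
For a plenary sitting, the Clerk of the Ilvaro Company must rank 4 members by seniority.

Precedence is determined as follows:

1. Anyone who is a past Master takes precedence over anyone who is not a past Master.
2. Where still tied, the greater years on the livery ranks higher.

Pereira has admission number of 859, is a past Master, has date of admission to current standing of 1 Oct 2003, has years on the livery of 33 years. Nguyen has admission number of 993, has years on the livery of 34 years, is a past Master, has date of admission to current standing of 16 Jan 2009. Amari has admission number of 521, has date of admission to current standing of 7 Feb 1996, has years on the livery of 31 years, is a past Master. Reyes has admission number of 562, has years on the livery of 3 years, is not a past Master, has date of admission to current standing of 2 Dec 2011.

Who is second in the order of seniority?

By the first rule: Nguyen, Pereira and Amari (each a past Master); then Reyes (not a past Master).
Among Nguyen, Pereira and Amari, by years on the livery (higher first): Nguyen (34 years) before Pereira (33 years) before Amari (31 years).
Order: Nguyen, Pereira, Amari, Reyes.

Pereira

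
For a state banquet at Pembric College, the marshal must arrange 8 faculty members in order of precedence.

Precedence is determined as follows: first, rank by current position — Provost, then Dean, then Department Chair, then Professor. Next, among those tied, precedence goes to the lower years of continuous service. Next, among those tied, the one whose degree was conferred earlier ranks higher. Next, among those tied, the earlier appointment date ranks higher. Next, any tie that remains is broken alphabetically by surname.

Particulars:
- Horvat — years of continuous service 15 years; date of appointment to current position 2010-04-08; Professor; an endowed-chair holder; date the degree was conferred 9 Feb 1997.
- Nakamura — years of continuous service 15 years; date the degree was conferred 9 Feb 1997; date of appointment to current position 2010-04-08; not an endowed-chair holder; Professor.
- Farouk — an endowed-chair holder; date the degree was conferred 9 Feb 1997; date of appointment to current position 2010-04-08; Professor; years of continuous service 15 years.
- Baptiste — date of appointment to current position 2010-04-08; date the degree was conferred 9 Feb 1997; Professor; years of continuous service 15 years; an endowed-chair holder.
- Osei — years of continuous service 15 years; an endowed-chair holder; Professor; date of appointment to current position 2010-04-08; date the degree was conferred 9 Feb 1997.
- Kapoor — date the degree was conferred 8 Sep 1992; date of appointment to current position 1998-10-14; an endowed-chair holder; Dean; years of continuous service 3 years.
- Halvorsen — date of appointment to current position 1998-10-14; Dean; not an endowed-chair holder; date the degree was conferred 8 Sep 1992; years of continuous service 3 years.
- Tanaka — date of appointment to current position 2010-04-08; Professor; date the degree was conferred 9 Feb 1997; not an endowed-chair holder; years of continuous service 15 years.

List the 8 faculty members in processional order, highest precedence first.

Halvorsen, Kapoor, Baptiste, Farouk, Horvat, Nakamura, Osei, Tanaka

By current position: Halvorsen and Kapoor (Dean); then Baptiste, Farouk, Horvat, Nakamura, Osei and Tanaka (Professor).
Halvorsen and Kapoor both have years of continuous service 3 years, so the next rule applies.
Halvorsen and Kapoor both have date the degree was conferred 8 Sep 1992, so the next rule applies.
Halvorsen and Kapoor both have date of appointment to current position 1998-10-14, so the next rule applies.
Among Halvorsen and Kapoor, alphabetically by surname: Halvorsen before Kapoor.
Baptiste, Farouk, Horvat, Nakamura, Osei and Tanaka all have years of continuous service 15 years, so the next rule applies.
Baptiste, Farouk, Horvat, Nakamura, Osei and Tanaka all have date the degree was conferred 9 Feb 1997, so the next rule applies.
Baptiste, Farouk, Horvat, Nakamura, Osei and Tanaka all have date of appointment to current position 2010-04-08, so the next rule applies.
Among Baptiste, Farouk, Horvat, Nakamura, Osei and Tanaka, alphabetically by surname: Baptiste before Farouk before Horvat before Nakamura before Osei before Tanaka.
Full order: Halvorsen, Kapoor, Baptiste, Farouk, Horvat, Nakamura, Osei, Tanaka.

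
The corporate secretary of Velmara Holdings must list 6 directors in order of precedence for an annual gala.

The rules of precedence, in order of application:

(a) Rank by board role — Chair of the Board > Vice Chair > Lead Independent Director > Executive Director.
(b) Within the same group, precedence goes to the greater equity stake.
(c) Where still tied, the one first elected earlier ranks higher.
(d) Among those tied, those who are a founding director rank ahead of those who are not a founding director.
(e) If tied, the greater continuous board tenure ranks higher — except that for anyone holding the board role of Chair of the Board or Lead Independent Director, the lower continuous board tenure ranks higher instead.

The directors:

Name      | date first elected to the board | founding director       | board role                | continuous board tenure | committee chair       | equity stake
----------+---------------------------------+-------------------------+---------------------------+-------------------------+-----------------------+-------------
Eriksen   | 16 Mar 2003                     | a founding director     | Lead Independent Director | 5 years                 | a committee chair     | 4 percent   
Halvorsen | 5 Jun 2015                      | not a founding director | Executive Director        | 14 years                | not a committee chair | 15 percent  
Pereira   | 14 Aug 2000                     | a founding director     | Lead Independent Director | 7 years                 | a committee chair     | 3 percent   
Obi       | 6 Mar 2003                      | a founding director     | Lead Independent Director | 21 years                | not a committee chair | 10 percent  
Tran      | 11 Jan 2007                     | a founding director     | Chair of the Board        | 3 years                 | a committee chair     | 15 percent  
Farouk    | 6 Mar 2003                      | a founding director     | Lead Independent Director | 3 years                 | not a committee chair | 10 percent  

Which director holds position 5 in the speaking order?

By board role: Tran (Chair of the Board); then Farouk, Obi, Eriksen and Pereira (Lead Independent Director); then Halvorsen (Executive Director).
Among Farouk, Obi, Eriksen and Pereira, by equity stake (higher first): Farouk and Obi (10 percent) before Eriksen (4 percent) before Pereira (3 percent).
Farouk and Obi both have date first elected to the board 6 Mar 2003, so the next rule applies.
Farouk and Obi are each a founding director, so the next rule applies.
Among Farouk and Obi, by continuous board tenure (lower first) (reversed rule for this group): Farouk (3 years) before Obi (21 years).
Order: Tran, Farouk, Obi, Eriksen, Pereira, Halvorsen.

Pereira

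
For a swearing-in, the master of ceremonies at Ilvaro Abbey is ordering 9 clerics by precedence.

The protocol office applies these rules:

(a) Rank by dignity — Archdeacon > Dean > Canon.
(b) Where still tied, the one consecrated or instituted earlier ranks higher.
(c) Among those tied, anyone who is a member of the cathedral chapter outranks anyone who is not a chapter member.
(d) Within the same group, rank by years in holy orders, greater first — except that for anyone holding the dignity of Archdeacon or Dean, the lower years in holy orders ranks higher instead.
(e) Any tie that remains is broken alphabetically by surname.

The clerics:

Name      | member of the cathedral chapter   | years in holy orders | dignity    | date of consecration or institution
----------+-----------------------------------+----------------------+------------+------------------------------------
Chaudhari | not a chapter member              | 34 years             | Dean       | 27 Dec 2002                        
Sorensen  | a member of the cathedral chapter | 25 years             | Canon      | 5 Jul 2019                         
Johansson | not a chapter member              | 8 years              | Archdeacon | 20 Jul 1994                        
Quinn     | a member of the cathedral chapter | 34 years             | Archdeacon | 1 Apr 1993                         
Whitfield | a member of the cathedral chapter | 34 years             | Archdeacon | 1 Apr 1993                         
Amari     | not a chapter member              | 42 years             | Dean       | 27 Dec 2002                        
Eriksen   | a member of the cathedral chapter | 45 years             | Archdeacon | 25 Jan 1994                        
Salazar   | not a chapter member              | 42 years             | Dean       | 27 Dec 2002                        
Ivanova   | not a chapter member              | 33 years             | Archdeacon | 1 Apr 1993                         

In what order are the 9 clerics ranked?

By dignity: Quinn, Whitfield, Ivanova, Eriksen and Johansson (Archdeacon); then Chaudhari, Amari and Salazar (Dean); then Sorensen (Canon).
Among Quinn, Whitfield, Ivanova, Eriksen and Johansson, by date of consecration or institution (earlier first): Quinn, Whitfield and Ivanova (1 Apr 1993) before Eriksen (25 Jan 1994) before Johansson (20 Jul 1994).
Among Quinn, Whitfield and Ivanova, a member of the cathedral chapter before not a chapter member: Quinn and Whitfield (a member of the cathedral chapter) before Ivanova (not a chapter member).
Quinn and Whitfield both have years in holy orders 34 years, so the next rule applies.
Among Quinn and Whitfield, alphabetically by surname: Quinn before Whitfield.
Chaudhari, Amari and Salazar all have date of consecration or institution 27 Dec 2002, so the next rule applies.
Chaudhari, Amari and Salazar are each not a chapter member, so the next rule applies.
Among Chaudhari, Amari and Salazar, by years in holy orders (lower first) (reversed rule for this group): Chaudhari (34 years) before Amari and Salazar (42 years).
Among Amari and Salazar, alphabetically by surname: Amari before Salazar.
Full order: Quinn, Whitfield, Ivanova, Eriksen, Johansson, Chaudhari, Amari, Salazar, Sorensen.

Quinn, Whitfield, Ivanova, Eriksen, Johansson, Chaudhari, Amari, Salazar, Sorensen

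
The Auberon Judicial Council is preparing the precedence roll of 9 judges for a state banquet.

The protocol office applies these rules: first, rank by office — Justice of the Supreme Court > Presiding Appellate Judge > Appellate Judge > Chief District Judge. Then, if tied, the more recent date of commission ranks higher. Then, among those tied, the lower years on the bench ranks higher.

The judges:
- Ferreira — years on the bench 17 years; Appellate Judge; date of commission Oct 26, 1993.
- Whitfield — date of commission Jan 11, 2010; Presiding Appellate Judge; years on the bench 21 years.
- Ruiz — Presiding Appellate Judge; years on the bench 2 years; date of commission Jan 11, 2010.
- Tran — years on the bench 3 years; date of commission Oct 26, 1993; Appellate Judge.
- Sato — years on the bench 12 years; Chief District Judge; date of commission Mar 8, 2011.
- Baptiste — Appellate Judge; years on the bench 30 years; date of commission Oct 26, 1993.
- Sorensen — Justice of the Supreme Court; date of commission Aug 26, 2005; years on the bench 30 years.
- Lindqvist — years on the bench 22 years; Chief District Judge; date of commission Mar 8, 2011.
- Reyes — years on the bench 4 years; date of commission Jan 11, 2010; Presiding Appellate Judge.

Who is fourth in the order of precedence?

By office: Sorensen (Justice of the Supreme Court); then Ruiz, Reyes and Whitfield (Presiding Appellate Judge); then Tran, Ferreira and Baptiste (Appellate Judge); then Sato and Lindqvist (Chief District Judge).
Ruiz, Reyes and Whitfield all have date of commission Jan 11, 2010, so the next rule applies.
Among Ruiz, Reyes and Whitfield, by years on the bench (lower first): Ruiz (2 years) before Reyes (4 years) before Whitfield (21 years).
Tran, Ferreira and Baptiste all have date of commission Oct 26, 1993, so the next rule applies.
Among Tran, Ferreira and Baptiste, by years on the bench (lower first): Tran (3 years) before Ferreira (17 years) before Baptiste (30 years).
Sato and Lindqvist both have date of commission Mar 8, 2011, so the next rule applies.
Among Sato and Lindqvist, by years on the bench (lower first): Sato (12 years) before Lindqvist (22 years).
Order: Sorensen, Ruiz, Reyes, Whitfield, Tran, Ferreira, Baptiste, Sato, Lindqvist.

Whitfield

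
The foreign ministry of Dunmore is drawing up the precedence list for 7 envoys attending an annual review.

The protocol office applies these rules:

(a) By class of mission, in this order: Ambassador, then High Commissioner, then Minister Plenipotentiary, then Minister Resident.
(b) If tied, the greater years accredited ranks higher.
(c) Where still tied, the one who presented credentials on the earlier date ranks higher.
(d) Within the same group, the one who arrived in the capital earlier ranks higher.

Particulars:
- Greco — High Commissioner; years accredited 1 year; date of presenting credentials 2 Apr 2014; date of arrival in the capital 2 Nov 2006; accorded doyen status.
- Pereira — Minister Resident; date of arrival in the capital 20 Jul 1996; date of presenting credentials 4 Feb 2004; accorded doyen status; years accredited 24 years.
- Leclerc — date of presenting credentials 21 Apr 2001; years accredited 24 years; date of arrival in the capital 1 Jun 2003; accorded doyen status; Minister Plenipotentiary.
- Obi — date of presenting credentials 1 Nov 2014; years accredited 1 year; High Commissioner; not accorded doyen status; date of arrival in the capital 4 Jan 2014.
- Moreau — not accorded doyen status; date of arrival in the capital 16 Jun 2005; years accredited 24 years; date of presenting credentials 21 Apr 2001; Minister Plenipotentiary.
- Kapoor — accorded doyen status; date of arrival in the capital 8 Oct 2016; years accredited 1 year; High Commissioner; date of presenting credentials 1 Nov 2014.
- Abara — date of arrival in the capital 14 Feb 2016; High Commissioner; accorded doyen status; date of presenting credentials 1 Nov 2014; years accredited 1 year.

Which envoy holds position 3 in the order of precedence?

Abara

By class of mission: Greco, Obi, Abara and Kapoor (High Commissioner); then Leclerc and Moreau (Minister Plenipotentiary); then Pereira (Minister Resident).
Greco, Obi, Abara and Kapoor all have years accredited 1 year, so the next rule applies.
Among Greco, Obi, Abara and Kapoor, by date of presenting credentials (earlier first): Greco (2 Apr 2014) before Obi, Abara and Kapoor (1 Nov 2014).
Among Obi, Abara and Kapoor, by date of arrival in the capital (earlier first): Obi (4 Jan 2014) before Abara (14 Feb 2016) before Kapoor (8 Oct 2016).
Leclerc and Moreau both have years accredited 24 years, so the next rule applies.
Leclerc and Moreau both have date of presenting credentials 21 Apr 2001, so the next rule applies.
Among Leclerc and Moreau, by date of arrival in the capital (earlier first): Leclerc (1 Jun 2003) before Moreau (16 Jun 2005).
Order: Greco, Obi, Abara, Kapoor, Leclerc, Moreau, Pereira.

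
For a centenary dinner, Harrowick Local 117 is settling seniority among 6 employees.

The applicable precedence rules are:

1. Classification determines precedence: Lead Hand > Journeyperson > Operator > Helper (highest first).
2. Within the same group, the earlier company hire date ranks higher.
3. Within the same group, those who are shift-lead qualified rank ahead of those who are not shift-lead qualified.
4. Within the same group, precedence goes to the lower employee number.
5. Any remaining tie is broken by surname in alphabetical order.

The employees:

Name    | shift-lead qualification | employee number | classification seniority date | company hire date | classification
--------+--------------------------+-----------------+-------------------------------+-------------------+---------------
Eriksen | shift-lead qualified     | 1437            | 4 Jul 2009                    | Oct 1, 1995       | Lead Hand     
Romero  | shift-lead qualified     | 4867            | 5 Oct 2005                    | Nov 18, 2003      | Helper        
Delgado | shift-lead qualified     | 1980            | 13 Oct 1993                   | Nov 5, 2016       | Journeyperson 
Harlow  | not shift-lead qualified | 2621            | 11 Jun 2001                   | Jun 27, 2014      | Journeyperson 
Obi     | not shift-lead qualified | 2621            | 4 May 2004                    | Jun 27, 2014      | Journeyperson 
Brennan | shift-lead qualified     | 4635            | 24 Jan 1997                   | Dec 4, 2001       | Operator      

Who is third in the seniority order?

Obi

By classification: Eriksen (Lead Hand); then Harlow, Obi and Delgado (Journeyperson); then Brennan (Operator); then Romero (Helper).
Among Harlow, Obi and Delgado, by company hire date (earlier first): Harlow and Obi (Jun 27, 2014) before Delgado (Nov 5, 2016).
Harlow and Obi are each not shift-lead qualified, so the next rule applies.
Harlow and Obi both have employee number 2621, so the next rule applies.
Among Harlow and Obi, alphabetically by surname: Harlow before Obi.
Order: Eriksen, Harlow, Obi, Delgado, Brennan, Romero.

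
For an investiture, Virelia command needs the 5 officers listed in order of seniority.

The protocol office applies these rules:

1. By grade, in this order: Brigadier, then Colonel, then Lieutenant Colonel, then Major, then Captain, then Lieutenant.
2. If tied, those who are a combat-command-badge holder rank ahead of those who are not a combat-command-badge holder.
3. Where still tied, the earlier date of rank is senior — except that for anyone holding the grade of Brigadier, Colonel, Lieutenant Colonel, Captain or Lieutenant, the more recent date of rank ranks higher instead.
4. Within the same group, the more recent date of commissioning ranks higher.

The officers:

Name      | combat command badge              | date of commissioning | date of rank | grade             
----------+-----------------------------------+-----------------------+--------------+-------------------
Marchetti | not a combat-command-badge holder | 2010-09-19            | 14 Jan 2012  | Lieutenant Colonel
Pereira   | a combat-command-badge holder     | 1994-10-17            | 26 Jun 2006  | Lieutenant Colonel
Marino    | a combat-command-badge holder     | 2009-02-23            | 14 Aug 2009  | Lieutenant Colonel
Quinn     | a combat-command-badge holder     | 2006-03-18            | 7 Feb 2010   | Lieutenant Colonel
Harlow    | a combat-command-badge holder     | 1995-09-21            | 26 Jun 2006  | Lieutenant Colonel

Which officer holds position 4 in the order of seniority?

By grade: Quinn, Marino, Harlow, Pereira and Marchetti (Lieutenant Colonel).
Among Quinn, Marino, Harlow, Pereira and Marchetti, a combat-command-badge holder before not a combat-command-badge holder: Quinn, Marino, Harlow and Pereira (a combat-command-badge holder) before Marchetti (not a combat-command-badge holder).
Among Quinn, Marino, Harlow and Pereira, by date of rank (later first) (reversed rule for this group): Quinn (7 Feb 2010) before Marino (14 Aug 2009) before Harlow and Pereira (26 Jun 2006).
Among Harlow and Pereira, by date of commissioning (later first): Harlow (1995-09-21) before Pereira (1994-10-17).
Order: Quinn, Marino, Harlow, Pereira, Marchetti.

Pereira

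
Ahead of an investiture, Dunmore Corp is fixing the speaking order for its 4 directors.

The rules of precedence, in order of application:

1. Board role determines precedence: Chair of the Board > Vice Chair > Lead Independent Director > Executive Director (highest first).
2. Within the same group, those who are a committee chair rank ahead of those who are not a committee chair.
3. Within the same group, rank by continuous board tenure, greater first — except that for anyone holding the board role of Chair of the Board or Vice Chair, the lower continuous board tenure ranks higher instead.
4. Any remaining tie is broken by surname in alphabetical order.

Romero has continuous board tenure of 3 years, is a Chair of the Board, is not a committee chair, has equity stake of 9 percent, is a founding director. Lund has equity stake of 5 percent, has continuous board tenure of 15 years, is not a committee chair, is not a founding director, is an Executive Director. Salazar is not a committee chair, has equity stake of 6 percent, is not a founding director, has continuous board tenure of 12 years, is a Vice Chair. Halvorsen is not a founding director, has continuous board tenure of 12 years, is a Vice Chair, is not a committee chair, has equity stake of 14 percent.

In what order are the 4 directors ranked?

By board role: Romero (Chair of the Board); then Halvorsen and Salazar (Vice Chair); then Lund (Executive Director).
Halvorsen and Salazar are each not a committee chair, so the next rule applies.
Halvorsen and Salazar both have continuous board tenure 12 years, so the next rule applies.
Among Halvorsen and Salazar, alphabetically by surname: Halvorsen before Salazar.
Full order: Romero, Halvorsen, Salazar, Lund.

Romero, Halvorsen, Salazar, Lund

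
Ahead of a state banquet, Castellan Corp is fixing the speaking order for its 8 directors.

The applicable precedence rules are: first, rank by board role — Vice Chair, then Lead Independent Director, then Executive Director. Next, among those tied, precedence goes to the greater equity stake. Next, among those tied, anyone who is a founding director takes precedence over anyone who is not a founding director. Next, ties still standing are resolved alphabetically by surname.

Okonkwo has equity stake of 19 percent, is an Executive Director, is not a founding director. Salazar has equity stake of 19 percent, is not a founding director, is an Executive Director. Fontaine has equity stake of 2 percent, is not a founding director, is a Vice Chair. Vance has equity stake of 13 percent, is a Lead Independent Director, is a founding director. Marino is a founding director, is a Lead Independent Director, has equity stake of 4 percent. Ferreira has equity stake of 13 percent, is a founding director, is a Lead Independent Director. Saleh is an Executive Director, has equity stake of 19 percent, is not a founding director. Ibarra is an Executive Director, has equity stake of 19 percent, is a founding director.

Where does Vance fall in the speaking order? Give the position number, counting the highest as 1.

3

By board role: Fontaine (Vice Chair); then Ferreira, Vance and Marino (Lead Independent Director); then Ibarra, Okonkwo, Salazar and Saleh (Executive Director).
Among Ferreira, Vance and Marino, by equity stake (higher first): Ferreira and Vance (13 percent) before Marino (4 percent).
Ferreira and Vance are each a founding director, so the next rule applies.
Among Ferreira and Vance, alphabetically by surname: Ferreira before Vance.
Ibarra, Okonkwo, Salazar and Saleh all have equity stake 19 percent, so the next rule applies.
Among Ibarra, Okonkwo, Salazar and Saleh, a founding director before not a founding director: Ibarra (a founding director) before Okonkwo, Salazar and Saleh (not a founding director).
Among Okonkwo, Salazar and Saleh, alphabetically by surname: Okonkwo before Salazar before Saleh.
Order: Fontaine, Ferreira, Vance, Marino, Ibarra, Okonkwo, Salazar, Saleh. So position 3.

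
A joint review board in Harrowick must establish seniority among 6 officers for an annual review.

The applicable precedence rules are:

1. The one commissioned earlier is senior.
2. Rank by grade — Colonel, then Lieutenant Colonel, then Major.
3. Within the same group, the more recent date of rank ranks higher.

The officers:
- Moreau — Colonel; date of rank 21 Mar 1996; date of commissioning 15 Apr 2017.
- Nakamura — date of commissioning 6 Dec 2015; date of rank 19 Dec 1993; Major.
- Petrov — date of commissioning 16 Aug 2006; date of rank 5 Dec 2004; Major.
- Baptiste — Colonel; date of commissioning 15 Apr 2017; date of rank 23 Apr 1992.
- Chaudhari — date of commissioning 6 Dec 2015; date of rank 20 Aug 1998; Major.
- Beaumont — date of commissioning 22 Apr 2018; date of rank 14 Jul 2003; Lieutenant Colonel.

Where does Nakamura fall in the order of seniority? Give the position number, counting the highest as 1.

By date of commissioning (earlier first): Petrov (16 Aug 2006); then Chaudhari and Nakamura (both 6 Dec 2015); then Moreau and Baptiste (both 15 Apr 2017); then Beaumont (22 Apr 2018).
Chaudhari and Nakamura are each Major, so the next rule applies.
Among Chaudhari and Nakamura, by date of rank (later first): Chaudhari (20 Aug 1998) before Nakamura (19 Dec 1993).
Moreau and Baptiste are each Colonel, so the next rule applies.
Among Moreau and Baptiste, by date of rank (later first): Moreau (21 Mar 1996) before Baptiste (23 Apr 1992).
Order: Petrov, Chaudhari, Nakamura, Moreau, Baptiste, Beaumont. So position 3.

3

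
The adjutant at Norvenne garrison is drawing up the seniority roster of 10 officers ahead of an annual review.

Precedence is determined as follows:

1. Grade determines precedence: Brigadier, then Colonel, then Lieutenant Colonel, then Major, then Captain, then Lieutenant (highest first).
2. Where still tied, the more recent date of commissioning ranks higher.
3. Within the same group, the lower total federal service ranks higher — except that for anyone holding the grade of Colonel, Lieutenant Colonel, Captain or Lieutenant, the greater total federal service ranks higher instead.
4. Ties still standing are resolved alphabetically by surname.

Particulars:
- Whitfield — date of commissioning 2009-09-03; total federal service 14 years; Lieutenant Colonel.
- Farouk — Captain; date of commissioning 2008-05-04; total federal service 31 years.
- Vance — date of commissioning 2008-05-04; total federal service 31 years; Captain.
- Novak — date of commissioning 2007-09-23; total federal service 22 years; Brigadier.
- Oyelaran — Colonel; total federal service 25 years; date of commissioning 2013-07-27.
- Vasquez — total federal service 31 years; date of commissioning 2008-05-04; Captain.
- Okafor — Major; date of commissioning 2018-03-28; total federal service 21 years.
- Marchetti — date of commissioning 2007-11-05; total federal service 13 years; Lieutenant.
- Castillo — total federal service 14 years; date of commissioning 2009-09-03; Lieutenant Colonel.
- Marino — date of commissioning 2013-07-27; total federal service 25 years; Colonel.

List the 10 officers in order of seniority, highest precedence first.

Novak, Marino, Oyelaran, Castillo, Whitfield, Okafor, Farouk, Vance, Vasquez, Marchetti

By grade: Novak (Brigadier); then Marino and Oyelaran (Colonel); then Castillo and Whitfield (Lieutenant Colonel); then Okafor (Major); then Farouk, Vance and Vasquez (Captain); then Marchetti (Lieutenant).
Marino and Oyelaran both have date of commissioning 2013-07-27, so the next rule applies.
Marino and Oyelaran both have total federal service 25 years, so the next rule applies.
Among Marino and Oyelaran, alphabetically by surname: Marino before Oyelaran.
Castillo and Whitfield both have date of commissioning 2009-09-03, so the next rule applies.
Castillo and Whitfield both have total federal service 14 years, so the next rule applies.
Among Castillo and Whitfield, alphabetically by surname: Castillo before Whitfield.
Farouk, Vance and Vasquez all have date of commissioning 2008-05-04, so the next rule applies.
Farouk, Vance and Vasquez all have total federal service 31 years, so the next rule applies.
Among Farouk, Vance and Vasquez, alphabetically by surname: Farouk before Vance before Vasquez.
Full order: Novak, Marino, Oyelaran, Castillo, Whitfield, Okafor, Farouk, Vance, Vasquez, Marchetti.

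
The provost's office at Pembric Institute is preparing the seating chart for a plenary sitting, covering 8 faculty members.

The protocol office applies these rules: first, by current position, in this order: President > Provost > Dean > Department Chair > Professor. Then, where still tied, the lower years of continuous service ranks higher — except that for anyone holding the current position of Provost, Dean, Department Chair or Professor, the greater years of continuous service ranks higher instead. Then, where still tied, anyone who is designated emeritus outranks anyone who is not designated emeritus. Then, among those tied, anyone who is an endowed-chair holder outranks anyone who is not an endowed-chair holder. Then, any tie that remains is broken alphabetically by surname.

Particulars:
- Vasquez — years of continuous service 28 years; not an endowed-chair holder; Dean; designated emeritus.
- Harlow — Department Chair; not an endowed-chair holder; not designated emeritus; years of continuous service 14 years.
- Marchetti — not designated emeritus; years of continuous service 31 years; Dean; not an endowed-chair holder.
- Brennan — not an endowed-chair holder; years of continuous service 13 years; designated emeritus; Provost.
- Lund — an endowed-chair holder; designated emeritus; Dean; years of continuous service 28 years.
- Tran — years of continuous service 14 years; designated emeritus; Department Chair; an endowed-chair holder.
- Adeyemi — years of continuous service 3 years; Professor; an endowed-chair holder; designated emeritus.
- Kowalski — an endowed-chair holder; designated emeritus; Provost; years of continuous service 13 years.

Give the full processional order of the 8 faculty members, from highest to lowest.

By current position: Kowalski and Brennan (Provost); then Marchetti, Lund and Vasquez (Dean); then Tran and Harlow (Department Chair); then Adeyemi (Professor).
Kowalski and Brennan both have years of continuous service 13 years, so the next rule applies.
Kowalski and Brennan are each designated emeritus, so the next rule applies.
Among Kowalski and Brennan, an endowed-chair holder before not an endowed-chair holder: Kowalski (an endowed-chair holder) before Brennan (not an endowed-chair holder).
Among Marchetti, Lund and Vasquez, by years of continuous service (higher first) (reversed rule for this group): Marchetti (31 years) before Lund and Vasquez (28 years).
Lund and Vasquez are each designated emeritus, so the next rule applies.
Among Lund and Vasquez, an endowed-chair holder before not an endowed-chair holder: Lund (an endowed-chair holder) before Vasquez (not an endowed-chair holder).
Tran and Harlow both have years of continuous service 14 years, so the next rule applies.
Among Tran and Harlow, designated emeritus before not designated emeritus: Tran (designated emeritus) before Harlow (not designated emeritus).
Full order: Kowalski, Brennan, Marchetti, Lund, Vasquez, Tran, Harlow, Adeyemi.

Kowalski, Brennan, Marchetti, Lund, Vasquez, Tran, Harlow, Adeyemi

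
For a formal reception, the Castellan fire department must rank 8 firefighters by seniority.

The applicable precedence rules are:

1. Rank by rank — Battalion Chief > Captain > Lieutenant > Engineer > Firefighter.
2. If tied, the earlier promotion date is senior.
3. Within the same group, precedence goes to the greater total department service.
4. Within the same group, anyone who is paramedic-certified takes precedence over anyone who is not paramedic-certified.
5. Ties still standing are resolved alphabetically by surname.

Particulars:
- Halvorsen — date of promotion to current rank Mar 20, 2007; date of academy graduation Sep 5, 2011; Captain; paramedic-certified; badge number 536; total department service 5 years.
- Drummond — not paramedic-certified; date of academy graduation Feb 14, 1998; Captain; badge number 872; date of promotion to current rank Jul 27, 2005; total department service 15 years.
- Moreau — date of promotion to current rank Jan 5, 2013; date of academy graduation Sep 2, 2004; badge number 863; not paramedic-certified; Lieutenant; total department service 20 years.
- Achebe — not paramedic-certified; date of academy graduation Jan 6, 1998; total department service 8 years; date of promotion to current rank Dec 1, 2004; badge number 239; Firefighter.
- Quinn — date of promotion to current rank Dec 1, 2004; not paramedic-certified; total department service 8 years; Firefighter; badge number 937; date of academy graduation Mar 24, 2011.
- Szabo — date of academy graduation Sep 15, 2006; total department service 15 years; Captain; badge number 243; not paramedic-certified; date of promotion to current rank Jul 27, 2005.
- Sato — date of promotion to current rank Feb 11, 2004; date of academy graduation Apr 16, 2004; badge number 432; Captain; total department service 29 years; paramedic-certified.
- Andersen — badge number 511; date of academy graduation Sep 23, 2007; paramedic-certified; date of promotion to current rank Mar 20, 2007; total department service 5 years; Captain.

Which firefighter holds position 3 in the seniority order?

Szabo

By rank: Sato, Drummond, Szabo, Andersen and Halvorsen (Captain); then Moreau (Lieutenant); then Achebe and Quinn (Firefighter).
Among Sato, Drummond, Szabo, Andersen and Halvorsen, by date of promotion to current rank (earlier first): Sato (Feb 11, 2004) before Drummond and Szabo (Jul 27, 2005) before Andersen and Halvorsen (Mar 20, 2007).
Drummond and Szabo both have total department service 15 years, so the next rule applies.
Drummond and Szabo are each not paramedic-certified, so the next rule applies.
Among Drummond and Szabo, alphabetically by surname: Drummond before Szabo.
Andersen and Halvorsen both have total department service 5 years, so the next rule applies.
Andersen and Halvorsen are each paramedic-certified, so the next rule applies.
Among Andersen and Halvorsen, alphabetically by surname: Andersen before Halvorsen.
Achebe and Quinn both have date of promotion to current rank Dec 1, 2004, so the next rule applies.
Achebe and Quinn both have total department service 8 years, so the next rule applies.
Achebe and Quinn are each not paramedic-certified, so the next rule applies.
Among Achebe and Quinn, alphabetically by surname: Achebe before Quinn.
Order: Sato, Drummond, Szabo, Andersen, Halvorsen, Moreau, Achebe, Quinn.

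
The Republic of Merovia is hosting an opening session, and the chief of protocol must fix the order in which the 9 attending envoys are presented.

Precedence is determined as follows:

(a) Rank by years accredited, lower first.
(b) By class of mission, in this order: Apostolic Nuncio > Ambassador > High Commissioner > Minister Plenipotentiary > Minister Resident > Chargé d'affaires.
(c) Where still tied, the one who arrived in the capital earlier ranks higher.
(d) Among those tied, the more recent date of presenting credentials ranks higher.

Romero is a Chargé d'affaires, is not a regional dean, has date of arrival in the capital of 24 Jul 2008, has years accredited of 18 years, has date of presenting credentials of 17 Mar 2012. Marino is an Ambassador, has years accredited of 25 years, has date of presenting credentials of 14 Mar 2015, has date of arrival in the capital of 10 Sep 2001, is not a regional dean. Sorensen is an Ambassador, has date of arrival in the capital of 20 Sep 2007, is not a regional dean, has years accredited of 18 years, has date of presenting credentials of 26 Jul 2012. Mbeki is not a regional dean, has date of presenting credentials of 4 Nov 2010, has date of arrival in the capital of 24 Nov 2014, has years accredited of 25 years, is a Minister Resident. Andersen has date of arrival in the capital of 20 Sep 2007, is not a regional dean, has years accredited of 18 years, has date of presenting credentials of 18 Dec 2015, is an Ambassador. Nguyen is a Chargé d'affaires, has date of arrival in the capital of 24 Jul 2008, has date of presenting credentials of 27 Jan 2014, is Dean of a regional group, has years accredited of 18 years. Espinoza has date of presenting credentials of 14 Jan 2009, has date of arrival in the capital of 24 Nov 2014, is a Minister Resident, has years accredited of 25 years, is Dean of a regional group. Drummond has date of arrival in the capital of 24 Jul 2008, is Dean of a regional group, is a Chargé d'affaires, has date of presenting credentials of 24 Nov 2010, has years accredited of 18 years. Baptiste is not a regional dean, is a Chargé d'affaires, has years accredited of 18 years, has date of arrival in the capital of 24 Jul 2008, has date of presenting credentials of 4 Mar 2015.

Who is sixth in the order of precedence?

By years accredited (lower first): Andersen, Sorensen, Baptiste, Nguyen, Romero and Drummond (each 18 years); then Marino, Mbeki and Espinoza (each 25 years).
Among Andersen, Sorensen, Baptiste, Nguyen, Romero and Drummond, by class of mission: Andersen and Sorensen (Ambassador) before Baptiste, Nguyen, Romero and Drummond (Chargé d'affaires).
Andersen and Sorensen both have date of arrival in the capital 20 Sep 2007, so the next rule applies.
Among Andersen and Sorensen, by date of presenting credentials (later first): Andersen (18 Dec 2015) before Sorensen (26 Jul 2012).
Baptiste, Nguyen, Romero and Drummond all have date of arrival in the capital 24 Jul 2008, so the next rule applies.
Among Baptiste, Nguyen, Romero and Drummond, by date of presenting credentials (later first): Baptiste (4 Mar 2015) before Nguyen (27 Jan 2014) before Romero (17 Mar 2012) before Drummond (24 Nov 2010).
Among Marino, Mbeki and Espinoza, by class of mission: Marino (Ambassador) before Mbeki and Espinoza (Minister Resident).
Mbeki and Espinoza both have date of arrival in the capital 24 Nov 2014, so the next rule applies.
Among Mbeki and Espinoza, by date of presenting credentials (later first): Mbeki (4 Nov 2010) before Espinoza (14 Jan 2009).
Order: Andersen, Sorensen, Baptiste, Nguyen, Romero, Drummond, Marino, Mbeki, Espinoza.

Drummond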